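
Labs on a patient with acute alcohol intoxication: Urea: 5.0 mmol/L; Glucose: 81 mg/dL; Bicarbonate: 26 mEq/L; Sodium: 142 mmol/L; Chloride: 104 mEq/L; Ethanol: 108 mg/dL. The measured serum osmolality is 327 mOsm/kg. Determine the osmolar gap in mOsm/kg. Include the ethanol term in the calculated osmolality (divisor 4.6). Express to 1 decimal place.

10.0 mOsm/kg

Calculated osmolality = 2·Na + glucose/18 + urea + ethanol/4.6
= 2·142 + 81/18 + 5 + 108/4.6
= 284 + 4.50 + 5 + 23.48
= 316.98 mOsm/kg ≈ 317.0 mOsm/kg
Osmolar gap = measured − calculated = 327 − 317.0 = 10.0 mOsm/kg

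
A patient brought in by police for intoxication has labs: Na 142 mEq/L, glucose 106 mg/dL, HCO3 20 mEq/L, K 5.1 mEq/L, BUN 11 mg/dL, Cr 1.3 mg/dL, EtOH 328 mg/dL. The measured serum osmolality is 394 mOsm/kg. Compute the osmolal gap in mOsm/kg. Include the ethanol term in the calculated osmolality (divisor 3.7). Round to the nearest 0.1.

Calculated osmolality = 2·Na + glucose/18 + BUN/2.8 + ethanol/3.7
= 2·142 + 106/18 + 11/2.8 + 328/3.7
= 284 + 5.89 + 3.93 + 88.65
= 382.47 mOsm/kg ≈ 382.5 mOsm/kg
Osmolar gap = measured − calculated = 394 − 382.5 = 11.5 mOsm/kg

11.5 mOsm/kg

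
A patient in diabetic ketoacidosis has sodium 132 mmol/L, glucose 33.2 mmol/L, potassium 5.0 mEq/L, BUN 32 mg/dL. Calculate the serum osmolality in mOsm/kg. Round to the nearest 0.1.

Calculated osmolality = 2·Na + glucose + BUN/2.8
= 2·132 + 33.2 + 32/2.8
= 264 + 33.20 + 11.43
= 308.63 mOsm/kg

308.6 mOsm/kg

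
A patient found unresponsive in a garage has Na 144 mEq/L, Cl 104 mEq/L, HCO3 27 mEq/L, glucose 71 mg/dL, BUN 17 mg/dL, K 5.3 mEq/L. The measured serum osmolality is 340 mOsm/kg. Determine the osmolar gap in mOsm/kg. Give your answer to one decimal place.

Calculated osmolality = 2·Na + glucose/18 + BUN/2.8
= 2·144 + 71/18 + 17/2.8
= 288 + 3.94 + 6.07
= 298.01 mOsm/kg ≈ 298.0 mOsm/kg
Osmolar gap = measured − calculated = 340 − 298.0 = 42.0 mOsm/kg

42.0 mOsm/kg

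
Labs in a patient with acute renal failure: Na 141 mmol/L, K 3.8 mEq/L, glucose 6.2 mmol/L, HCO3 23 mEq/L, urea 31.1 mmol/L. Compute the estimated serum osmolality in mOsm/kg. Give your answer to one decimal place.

319.3 mOsm/kg

Calculated osmolality = 2·Na + glucose + urea
= 2·141 + 6.2 + 31.1
= 282 + 6.20 + 31.10
= 319.3 mOsm/kg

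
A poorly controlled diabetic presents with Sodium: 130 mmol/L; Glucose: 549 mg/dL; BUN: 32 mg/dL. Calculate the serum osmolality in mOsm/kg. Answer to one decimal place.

301.9 mOsm/kg

Calculated osmolality = 2·Na + glucose/18 + BUN/2.8
= 2·130 + 549/18 + 32/2.8
= 260 + 30.50 + 11.43
= 301.93 mOsm/kg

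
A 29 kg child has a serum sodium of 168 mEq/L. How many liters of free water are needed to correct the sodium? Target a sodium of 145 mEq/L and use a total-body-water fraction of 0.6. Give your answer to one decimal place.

TBW = 0.6 · 29 = 17.4 L
Free water deficit = TBW · (Na/145 − 1)
= 17.4 · (168/145 − 1)
= 17.4 · 0.1586
= 2.76 L

2.8 L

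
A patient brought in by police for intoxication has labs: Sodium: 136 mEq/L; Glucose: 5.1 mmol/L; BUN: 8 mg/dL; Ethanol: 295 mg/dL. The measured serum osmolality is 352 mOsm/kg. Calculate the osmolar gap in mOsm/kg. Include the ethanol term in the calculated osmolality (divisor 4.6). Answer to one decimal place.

7.9 mOsm/kg

Calculated osmolality = 2·Na + glucose + BUN/2.8 + ethanol/4.6
= 2·136 + 5.1 + 8/2.8 + 295/4.6
= 272 + 5.10 + 2.86 + 64.13
= 344.09 mOsm/kg ≈ 344.1 mOsm/kg
Osmolar gap = measured − calculated = 352 − 344.1 = 7.9 mOsm/kg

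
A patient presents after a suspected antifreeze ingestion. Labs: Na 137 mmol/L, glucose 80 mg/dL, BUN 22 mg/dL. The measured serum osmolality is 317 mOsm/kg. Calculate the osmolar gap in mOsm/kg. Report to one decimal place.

30.7 mOsm/kg

Calculated osmolality = 2·Na + glucose/18 + BUN/2.8
= 2·137 + 80/18 + 22/2.8
= 274 + 4.44 + 7.86
= 286.3 mOsm/kg ≈ 286.3 mOsm/kg
Osmolar gap = measured − calculated = 317 − 286.3 = 30.7 mOsm/kg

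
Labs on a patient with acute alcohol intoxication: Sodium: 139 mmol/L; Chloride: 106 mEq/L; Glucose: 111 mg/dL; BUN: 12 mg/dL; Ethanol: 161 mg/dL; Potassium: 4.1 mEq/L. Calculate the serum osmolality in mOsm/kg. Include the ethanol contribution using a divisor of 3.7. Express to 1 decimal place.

Calculated osmolality = 2·Na + glucose/18 + BUN/2.8 + ethanol/3.7
= 2·139 + 111/18 + 12/2.8 + 161/3.7
= 278 + 6.17 + 4.29 + 43.51
= 331.97 mOsm/kg

332.0 mOsm/kg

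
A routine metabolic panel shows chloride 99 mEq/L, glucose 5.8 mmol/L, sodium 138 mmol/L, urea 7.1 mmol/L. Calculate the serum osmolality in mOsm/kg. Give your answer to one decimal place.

288.9 mOsm/kg

Calculated osmolality = 2·Na + glucose + urea
= 2·138 + 5.8 + 7.1
= 276 + 5.80 + 7.10
= 288.9 mOsm/kg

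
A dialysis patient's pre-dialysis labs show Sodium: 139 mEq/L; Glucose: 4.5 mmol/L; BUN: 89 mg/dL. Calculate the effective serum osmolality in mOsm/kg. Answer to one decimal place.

Effective osmolality excludes urea (freely permeant across cell membranes):
2·Na + glucose
= 2·139 + 4.5
= 278 + 4.5
= 282.5 mOsm/kg

282.5 mOsm/kg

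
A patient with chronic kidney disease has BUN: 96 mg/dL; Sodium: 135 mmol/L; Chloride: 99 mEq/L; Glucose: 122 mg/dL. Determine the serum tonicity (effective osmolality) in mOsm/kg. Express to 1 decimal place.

Effective osmolality excludes urea (freely permeant across cell membranes):
2·Na + glucose/18
= 2·135 + 122/18
= 270 + 6.78
= 276.78 mOsm/kg

276.8 mOsm/kg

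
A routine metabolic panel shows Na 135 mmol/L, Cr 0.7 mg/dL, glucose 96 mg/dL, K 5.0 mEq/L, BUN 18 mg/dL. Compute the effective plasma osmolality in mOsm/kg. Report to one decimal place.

Effective osmolality excludes urea (freely permeant across cell membranes):
2·Na + glucose/18
= 2·135 + 96/18
= 270 + 5.33
= 275.33 mOsm/kg

275.3 mOsm/kg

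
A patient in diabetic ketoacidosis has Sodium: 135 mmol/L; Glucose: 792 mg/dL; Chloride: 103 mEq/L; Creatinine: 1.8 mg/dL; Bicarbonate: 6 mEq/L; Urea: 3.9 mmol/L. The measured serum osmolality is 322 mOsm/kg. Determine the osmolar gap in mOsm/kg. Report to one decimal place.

4.1 mOsm/kg

Calculated osmolality = 2·Na + glucose/18 + urea
= 2·135 + 792/18 + 3.9
= 270 + 44 + 3.90
= 317.9 mOsm/kg ≈ 317.9 mOsm/kg
Osmolar gap = measured − calculated = 322 − 317.9 = 4.1 mOsm/kg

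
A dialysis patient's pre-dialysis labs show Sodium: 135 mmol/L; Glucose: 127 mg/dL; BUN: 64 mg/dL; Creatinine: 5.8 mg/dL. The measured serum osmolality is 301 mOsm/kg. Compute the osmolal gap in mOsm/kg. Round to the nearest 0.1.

1.1 mOsm/kg

Calculated osmolality = 2·Na + glucose/18 + BUN/2.8
= 2·135 + 127/18 + 64/2.8
= 270 + 7.06 + 22.86
= 299.92 mOsm/kg ≈ 299.9 mOsm/kg
Osmolar gap = measured − calculated = 301 − 299.9 = 1.1 mOsm/kg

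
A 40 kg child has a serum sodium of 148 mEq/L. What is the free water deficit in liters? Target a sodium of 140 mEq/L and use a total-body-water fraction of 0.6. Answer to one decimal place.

TBW = 0.6 · 40 = 24 L
Free water deficit = TBW · (Na/140 − 1)
= 24 · (148/140 − 1)
= 24 · 0.0571
= 1.37 L

1.4 L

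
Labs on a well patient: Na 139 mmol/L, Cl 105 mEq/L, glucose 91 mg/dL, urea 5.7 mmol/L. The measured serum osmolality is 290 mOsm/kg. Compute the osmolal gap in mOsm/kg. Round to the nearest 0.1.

Calculated osmolality = 2·Na + glucose/18 + urea
= 2·139 + 91/18 + 5.7
= 278 + 5.06 + 5.70
= 288.76 mOsm/kg ≈ 288.8 mOsm/kg
Osmolar gap = measured − calculated = 290 − 288.8 = 1.2 mOsm/kg

1.2 mOsm/kg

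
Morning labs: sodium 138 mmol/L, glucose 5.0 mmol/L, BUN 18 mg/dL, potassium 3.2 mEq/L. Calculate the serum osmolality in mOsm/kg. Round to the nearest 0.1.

Calculated osmolality = 2·Na + glucose + BUN/2.8
= 2·138 + 5 + 18/2.8
= 276 + 5 + 6.43
= 287.43 mOsm/kg

287.4 mOsm/kg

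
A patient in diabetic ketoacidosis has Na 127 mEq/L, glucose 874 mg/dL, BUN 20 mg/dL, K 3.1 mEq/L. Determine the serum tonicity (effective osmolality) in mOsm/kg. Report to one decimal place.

Effective osmolality excludes urea (freely permeant across cell membranes):
2·Na + glucose/18
= 2·127 + 874/18
= 254 + 48.56
= 302.56 mOsm/kg

302.6 mOsm/kg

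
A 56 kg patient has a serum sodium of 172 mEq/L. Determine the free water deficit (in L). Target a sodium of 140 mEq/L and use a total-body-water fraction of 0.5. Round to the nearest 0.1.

TBW = 0.5 · 56 = 28 L
Free water deficit = TBW · (Na/140 − 1)
= 28 · (172/140 − 1)
= 28 · 0.2286
= 6.4 L

6.4 L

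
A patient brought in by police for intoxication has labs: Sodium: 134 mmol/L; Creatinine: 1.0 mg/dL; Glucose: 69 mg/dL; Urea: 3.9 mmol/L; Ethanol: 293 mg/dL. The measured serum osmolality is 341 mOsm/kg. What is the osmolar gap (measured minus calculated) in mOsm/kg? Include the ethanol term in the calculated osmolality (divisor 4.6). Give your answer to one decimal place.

1.6 mOsm/kg

Calculated osmolality = 2·Na + glucose/18 + urea + ethanol/4.6
= 2·134 + 69/18 + 3.9 + 293/4.6
= 268 + 3.83 + 3.90 + 63.70
= 339.43 mOsm/kg ≈ 339.4 mOsm/kg
Osmolar gap = measured − calculated = 341 − 339.4 = 1.6 mOsm/kg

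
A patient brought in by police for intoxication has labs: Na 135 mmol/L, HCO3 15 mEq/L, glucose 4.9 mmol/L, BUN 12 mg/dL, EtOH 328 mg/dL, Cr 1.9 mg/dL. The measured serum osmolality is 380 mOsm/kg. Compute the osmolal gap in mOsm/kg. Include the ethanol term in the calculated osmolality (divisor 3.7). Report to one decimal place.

12.2 mOsm/kg

Calculated osmolality = 2·Na + glucose + BUN/2.8 + ethanol/3.7
= 2·135 + 4.9 + 12/2.8 + 328/3.7
= 270 + 4.90 + 4.29 + 88.65
= 367.84 mOsm/kg ≈ 367.8 mOsm/kg
Osmolar gap = measured − calculated = 380 − 367.8 = 12.2 mOsm/kg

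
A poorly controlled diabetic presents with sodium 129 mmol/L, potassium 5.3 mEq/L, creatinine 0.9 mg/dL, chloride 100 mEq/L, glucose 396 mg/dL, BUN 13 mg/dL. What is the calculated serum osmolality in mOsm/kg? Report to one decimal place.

Calculated osmolality = 2·Na + glucose/18 + BUN/2.8
= 2·129 + 396/18 + 13/2.8
= 258 + 22 + 4.64
= 284.64 mOsm/kg

284.6 mOsm/kg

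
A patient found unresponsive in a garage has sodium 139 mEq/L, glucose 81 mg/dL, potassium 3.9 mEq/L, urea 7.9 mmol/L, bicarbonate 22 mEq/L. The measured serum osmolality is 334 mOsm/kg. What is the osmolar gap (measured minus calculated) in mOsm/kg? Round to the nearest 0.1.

43.6 mOsm/kg

Calculated osmolality = 2·Na + glucose/18 + urea
= 2·139 + 81/18 + 7.9
= 278 + 4.50 + 7.90
= 290.4 mOsm/kg ≈ 290.4 mOsm/kg
Osmolar gap = measured − calculated = 334 − 290.4 = 43.6 mOsm/kg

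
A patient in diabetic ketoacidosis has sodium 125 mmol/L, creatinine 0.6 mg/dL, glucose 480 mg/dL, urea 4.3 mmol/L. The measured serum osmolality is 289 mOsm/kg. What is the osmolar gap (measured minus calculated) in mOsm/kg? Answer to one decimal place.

8.0 mOsm/kg

Calculated osmolality = 2·Na + glucose/18 + urea
= 2·125 + 480/18 + 4.3
= 250 + 26.67 + 4.30
= 280.97 mOsm/kg ≈ 281.0 mOsm/kg
Osmolar gap = measured − calculated = 289 − 281.0 = 8.0 mOsm/kg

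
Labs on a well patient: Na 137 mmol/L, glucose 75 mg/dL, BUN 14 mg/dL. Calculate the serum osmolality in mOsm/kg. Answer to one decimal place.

283.2 mOsm/kg

Calculated osmolality = 2·Na + glucose/18 + BUN/2.8
= 2·137 + 75/18 + 14/2.8
= 274 + 4.17 + 5
= 283.17 mOsm/kg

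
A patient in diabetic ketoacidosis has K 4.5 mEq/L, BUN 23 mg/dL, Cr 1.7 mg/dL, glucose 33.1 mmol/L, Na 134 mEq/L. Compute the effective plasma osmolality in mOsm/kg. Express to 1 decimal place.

Effective osmolality excludes urea (freely permeant across cell membranes):
2·Na + glucose
= 2·134 + 33.1
= 268 + 33.1
= 301.1 mOsm/kg

301.1 mOsm/kg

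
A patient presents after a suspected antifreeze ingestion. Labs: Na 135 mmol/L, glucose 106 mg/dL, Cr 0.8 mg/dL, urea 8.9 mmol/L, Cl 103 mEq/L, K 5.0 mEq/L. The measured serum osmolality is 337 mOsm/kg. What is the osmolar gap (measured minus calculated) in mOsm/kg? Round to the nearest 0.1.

Calculated osmolality = 2·Na + glucose/18 + urea
= 2·135 + 106/18 + 8.9
= 270 + 5.89 + 8.90
= 284.79 mOsm/kg ≈ 284.8 mOsm/kg
Osmolar gap = measured − calculated = 337 − 284.8 = 52.2 mOsm/kg

52.2 mOsm/kg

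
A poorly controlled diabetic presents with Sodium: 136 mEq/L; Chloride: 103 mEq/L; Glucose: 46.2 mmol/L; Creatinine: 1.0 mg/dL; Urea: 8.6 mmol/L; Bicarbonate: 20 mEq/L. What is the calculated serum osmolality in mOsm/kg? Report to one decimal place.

Calculated osmolality = 2·Na + glucose + urea
= 2·136 + 46.2 + 8.6
= 272 + 46.20 + 8.60
= 326.8 mOsm/kg

326.8 mOsm/kg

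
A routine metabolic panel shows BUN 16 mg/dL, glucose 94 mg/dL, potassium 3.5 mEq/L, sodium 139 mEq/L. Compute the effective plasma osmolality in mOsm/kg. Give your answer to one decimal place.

283.2 mOsm/kg

Effective osmolality excludes urea (freely permeant across cell membranes):
2·Na + glucose/18
= 2·139 + 94/18
= 278 + 5.22
= 283.22 mOsm/kg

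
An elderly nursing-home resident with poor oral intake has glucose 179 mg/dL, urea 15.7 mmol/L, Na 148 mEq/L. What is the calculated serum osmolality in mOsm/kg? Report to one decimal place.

321.6 mOsm/kg

Calculated osmolality = 2·Na + glucose/18 + urea
= 2·148 + 179/18 + 15.7
= 296 + 9.94 + 15.70
= 321.64 mOsm/kg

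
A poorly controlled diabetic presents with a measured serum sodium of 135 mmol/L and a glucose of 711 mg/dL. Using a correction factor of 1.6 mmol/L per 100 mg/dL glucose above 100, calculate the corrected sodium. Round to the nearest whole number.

145 mmol/L

Corrected Na = measured Na + 1.6 · (glucose − 100)/100
= 135 + 1.6 · (711 − 100)/100
= 135 + 9.8
= 144.8 mmol/L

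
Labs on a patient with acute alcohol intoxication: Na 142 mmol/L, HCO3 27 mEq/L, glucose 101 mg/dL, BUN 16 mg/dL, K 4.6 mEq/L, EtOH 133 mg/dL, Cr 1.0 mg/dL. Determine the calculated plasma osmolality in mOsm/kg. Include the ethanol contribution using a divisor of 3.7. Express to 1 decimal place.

331.3 mOsm/kg

Calculated osmolality = 2·Na + glucose/18 + BUN/2.8 + ethanol/3.7
= 2·142 + 101/18 + 16/2.8 + 133/3.7
= 284 + 5.61 + 5.71 + 35.95
= 331.27 mOsm/kg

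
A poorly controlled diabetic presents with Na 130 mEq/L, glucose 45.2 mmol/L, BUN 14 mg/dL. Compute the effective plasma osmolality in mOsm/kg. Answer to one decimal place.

Effective osmolality excludes urea (freely permeant across cell membranes):
2·Na + glucose
= 2·130 + 45.2
= 260 + 45.2
= 305.2 mOsm/kg

305.2 mOsm/kg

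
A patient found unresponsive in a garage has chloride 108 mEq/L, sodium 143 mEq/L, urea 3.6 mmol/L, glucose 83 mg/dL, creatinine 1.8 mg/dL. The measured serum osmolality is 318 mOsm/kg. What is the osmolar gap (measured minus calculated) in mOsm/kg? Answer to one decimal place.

Calculated osmolality = 2·Na + glucose/18 + urea
= 2·143 + 83/18 + 3.6
= 286 + 4.61 + 3.60
= 294.21 mOsm/kg ≈ 294.2 mOsm/kg
Osmolar gap = measured − calculated = 318 − 294.2 = 23.8 mOsm/kg

23.8 mOsm/kg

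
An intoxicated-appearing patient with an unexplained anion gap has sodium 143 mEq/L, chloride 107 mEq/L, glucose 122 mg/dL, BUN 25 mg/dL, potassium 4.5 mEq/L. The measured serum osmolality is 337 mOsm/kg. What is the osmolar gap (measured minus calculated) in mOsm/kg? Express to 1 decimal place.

Calculated osmolality = 2·Na + glucose/18 + BUN/2.8
= 2·143 + 122/18 + 25/2.8
= 286 + 6.78 + 8.93
= 301.71 mOsm/kg ≈ 301.7 mOsm/kg
Osmolar gap = measured − calculated = 337 − 301.7 = 35.3 mOsm/kg

35.3 mOsm/kg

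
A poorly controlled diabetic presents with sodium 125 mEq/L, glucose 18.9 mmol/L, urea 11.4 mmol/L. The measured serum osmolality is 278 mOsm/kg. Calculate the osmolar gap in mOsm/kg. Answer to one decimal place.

Calculated osmolality = 2·Na + glucose + urea
= 2·125 + 18.9 + 11.4
= 250 + 18.90 + 11.40
= 280.3 mOsm/kg ≈ 280.3 mOsm/kg
Osmolar gap = measured − calculated = 278 − 280.3 = -2.3 mOsm/kg

-2.3 mOsm/kg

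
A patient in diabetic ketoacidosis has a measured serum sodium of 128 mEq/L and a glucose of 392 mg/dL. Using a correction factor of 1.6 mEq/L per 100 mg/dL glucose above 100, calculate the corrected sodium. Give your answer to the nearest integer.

Corrected Na = measured Na + 1.6 · (glucose − 100)/100
= 128 + 1.6 · (392 − 100)/100
= 128 + 4.7
= 132.7 mEq/L

133 mEq/L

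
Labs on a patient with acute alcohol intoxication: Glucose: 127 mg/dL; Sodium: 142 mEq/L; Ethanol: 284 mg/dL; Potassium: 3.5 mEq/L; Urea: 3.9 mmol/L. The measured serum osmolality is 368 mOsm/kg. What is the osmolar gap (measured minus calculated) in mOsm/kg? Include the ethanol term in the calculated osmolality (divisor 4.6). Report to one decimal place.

Calculated osmolality = 2·Na + glucose/18 + urea + ethanol/4.6
= 2·142 + 127/18 + 3.9 + 284/4.6
= 284 + 7.06 + 3.90 + 61.74
= 356.7 mOsm/kg ≈ 356.7 mOsm/kg
Osmolar gap = measured − calculated = 368 − 356.7 = 11.3 mOsm/kg

11.3 mOsm/kg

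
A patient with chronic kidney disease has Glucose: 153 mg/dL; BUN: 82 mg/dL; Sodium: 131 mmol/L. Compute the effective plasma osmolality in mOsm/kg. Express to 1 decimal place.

Effective osmolality excludes urea (freely permeant across cell membranes):
2·Na + glucose/18
= 2·131 + 153/18
= 262 + 8.5
= 270.5 mOsm/kg

270.5 mOsm/kg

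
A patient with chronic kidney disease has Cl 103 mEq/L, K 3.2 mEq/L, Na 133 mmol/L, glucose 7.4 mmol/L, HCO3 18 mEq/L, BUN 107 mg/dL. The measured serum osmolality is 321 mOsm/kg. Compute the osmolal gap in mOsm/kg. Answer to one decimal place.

9.4 mOsm/kg

Calculated osmolality = 2·Na + glucose + BUN/2.8
= 2·133 + 7.4 + 107/2.8
= 266 + 7.40 + 38.21
= 311.61 mOsm/kg ≈ 311.6 mOsm/kg
Osmolar gap = measured − calculated = 321 − 311.6 = 9.4 mOsm/kg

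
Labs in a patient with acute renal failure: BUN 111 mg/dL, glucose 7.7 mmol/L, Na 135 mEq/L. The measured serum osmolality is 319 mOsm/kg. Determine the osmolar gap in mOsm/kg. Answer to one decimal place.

Calculated osmolality = 2·Na + glucose + BUN/2.8
= 2·135 + 7.7 + 111/2.8
= 270 + 7.70 + 39.64
= 317.34 mOsm/kg ≈ 317.3 mOsm/kg
Osmolar gap = measured − calculated = 319 − 317.3 = 1.7 mOsm/kg

1.7 mOsm/kg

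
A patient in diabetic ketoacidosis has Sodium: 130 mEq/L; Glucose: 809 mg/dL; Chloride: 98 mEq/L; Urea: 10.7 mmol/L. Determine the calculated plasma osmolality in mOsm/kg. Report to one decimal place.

Calculated osmolality = 2·Na + glucose/18 + urea
= 2·130 + 809/18 + 10.7
= 260 + 44.94 + 10.70
= 315.64 mOsm/kg

315.6 mOsm/kg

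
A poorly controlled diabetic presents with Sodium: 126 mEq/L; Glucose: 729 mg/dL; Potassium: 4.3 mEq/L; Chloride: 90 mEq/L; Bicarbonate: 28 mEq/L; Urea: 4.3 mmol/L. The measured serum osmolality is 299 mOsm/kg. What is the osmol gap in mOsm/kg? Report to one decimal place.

Calculated osmolality = 2·Na + glucose/18 + urea
= 2·126 + 729/18 + 4.3
= 252 + 40.50 + 4.30
= 296.8 mOsm/kg ≈ 296.8 mOsm/kg
Osmolar gap = measured − calculated = 299 − 296.8 = 2.2 mOsm/kg

2.2 mOsm/kg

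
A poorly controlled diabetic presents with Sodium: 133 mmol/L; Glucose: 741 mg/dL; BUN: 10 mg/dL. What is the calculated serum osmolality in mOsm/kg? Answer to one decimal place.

Calculated osmolality = 2·Na + glucose/18 + BUN/2.8
= 2·133 + 741/18 + 10/2.8
= 266 + 41.17 + 3.57
= 310.74 mOsm/kg

310.7 mOsm/kg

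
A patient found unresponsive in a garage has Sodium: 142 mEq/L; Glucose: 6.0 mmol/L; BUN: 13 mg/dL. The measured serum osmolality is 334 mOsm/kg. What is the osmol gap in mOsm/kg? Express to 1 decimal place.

39.4 mOsm/kg

Calculated osmolality = 2·Na + glucose + BUN/2.8
= 2·142 + 6 + 13/2.8
= 284 + 6 + 4.64
= 294.64 mOsm/kg ≈ 294.6 mOsm/kg
Osmolar gap = measured − calculated = 334 − 294.6 = 39.4 mOsm/kg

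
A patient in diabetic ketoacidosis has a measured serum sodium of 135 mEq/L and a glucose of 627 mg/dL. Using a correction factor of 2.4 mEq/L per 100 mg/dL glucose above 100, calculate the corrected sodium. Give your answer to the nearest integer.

Corrected Na = measured Na + 2.4 · (glucose − 100)/100
= 135 + 2.4 · (627 − 100)/100
= 135 + 12.6
= 147.6 mEq/L

148 mEq/L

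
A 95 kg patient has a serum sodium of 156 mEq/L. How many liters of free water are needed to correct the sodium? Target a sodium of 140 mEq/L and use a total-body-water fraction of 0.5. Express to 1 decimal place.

TBW = 0.5 · 95 = 47.5 L
Free water deficit = TBW · (Na/140 − 1)
= 47.5 · (156/140 − 1)
= 47.5 · 0.1143
= 5.43 L

5.4 L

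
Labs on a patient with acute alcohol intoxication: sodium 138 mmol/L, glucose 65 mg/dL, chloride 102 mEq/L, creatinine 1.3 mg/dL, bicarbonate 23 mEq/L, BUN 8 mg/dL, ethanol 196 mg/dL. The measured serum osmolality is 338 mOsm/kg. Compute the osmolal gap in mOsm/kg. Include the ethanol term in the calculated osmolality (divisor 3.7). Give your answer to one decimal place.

Calculated osmolality = 2·Na + glucose/18 + BUN/2.8 + ethanol/3.7
= 2·138 + 65/18 + 8/2.8 + 196/3.7
= 276 + 3.61 + 2.86 + 52.97
= 335.44 mOsm/kg ≈ 335.4 mOsm/kg
Osmolar gap = measured − calculated = 338 − 335.4 = 2.6 mOsm/kg

2.6 mOsm/kg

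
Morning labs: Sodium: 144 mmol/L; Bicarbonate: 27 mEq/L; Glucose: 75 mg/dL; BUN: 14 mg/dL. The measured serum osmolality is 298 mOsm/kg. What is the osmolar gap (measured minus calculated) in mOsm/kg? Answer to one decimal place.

Calculated osmolality = 2·Na + glucose/18 + BUN/2.8
= 2·144 + 75/18 + 14/2.8
= 288 + 4.17 + 5
= 297.17 mOsm/kg ≈ 297.2 mOsm/kg
Osmolar gap = measured − calculated = 298 − 297.2 = 0.8 mOsm/kg

0.8 mOsm/kg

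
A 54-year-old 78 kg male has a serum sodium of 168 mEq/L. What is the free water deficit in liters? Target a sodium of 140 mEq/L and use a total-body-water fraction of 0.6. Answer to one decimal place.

9.4 L

TBW = 0.6 · 78 = 46.8 L
Free water deficit = TBW · (Na/140 − 1)
= 46.8 · (168/140 − 1)
= 46.8 · 0.2
= 9.36 L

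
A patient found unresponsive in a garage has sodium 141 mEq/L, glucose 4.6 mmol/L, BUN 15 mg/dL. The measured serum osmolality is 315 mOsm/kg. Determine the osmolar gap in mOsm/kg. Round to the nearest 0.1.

Calculated osmolality = 2·Na + glucose + BUN/2.8
= 2·141 + 4.6 + 15/2.8
= 282 + 4.60 + 5.36
= 291.96 mOsm/kg ≈ 292.0 mOsm/kg
Osmolar gap = measured − calculated = 315 − 292.0 = 23.0 mOsm/kg

23.0 mOsm/kg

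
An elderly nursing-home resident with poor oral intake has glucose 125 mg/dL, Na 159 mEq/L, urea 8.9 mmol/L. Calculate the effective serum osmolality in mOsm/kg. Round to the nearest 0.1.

324.9 mOsm/kg

Effective osmolality excludes urea (freely permeant across cell membranes):
2·Na + glucose/18
= 2·159 + 125/18
= 318 + 6.94
= 324.94 mOsm/kg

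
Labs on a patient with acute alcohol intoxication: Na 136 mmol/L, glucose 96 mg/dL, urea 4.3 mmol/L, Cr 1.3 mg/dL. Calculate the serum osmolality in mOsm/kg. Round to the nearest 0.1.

Calculated osmolality = 2·Na + glucose/18 + urea
= 2·136 + 96/18 + 4.3
= 272 + 5.33 + 4.30
= 281.63 mOsm/kg

281.6 mOsm/kg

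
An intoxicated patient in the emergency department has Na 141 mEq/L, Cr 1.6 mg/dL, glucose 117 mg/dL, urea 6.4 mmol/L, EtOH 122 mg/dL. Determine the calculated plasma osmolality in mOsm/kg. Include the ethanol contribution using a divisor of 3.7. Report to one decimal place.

327.9 mOsm/kg

Calculated osmolality = 2·Na + glucose/18 + urea + ethanol/3.7
= 2·141 + 117/18 + 6.4 + 122/3.7
= 282 + 6.50 + 6.40 + 32.97
= 327.87 mOsm/kg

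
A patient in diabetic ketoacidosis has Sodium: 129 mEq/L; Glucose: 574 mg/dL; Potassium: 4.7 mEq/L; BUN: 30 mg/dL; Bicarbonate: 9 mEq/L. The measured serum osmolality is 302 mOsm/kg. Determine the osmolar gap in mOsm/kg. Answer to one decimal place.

Calculated osmolality = 2·Na + glucose/18 + BUN/2.8
= 2·129 + 574/18 + 30/2.8
= 258 + 31.89 + 10.71
= 300.6 mOsm/kg ≈ 300.6 mOsm/kg
Osmolar gap = measured − calculated = 302 − 300.6 = 1.4 mOsm/kg

1.4 mOsm/kg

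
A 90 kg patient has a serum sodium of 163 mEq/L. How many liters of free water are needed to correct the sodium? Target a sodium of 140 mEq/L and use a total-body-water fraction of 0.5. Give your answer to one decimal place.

TBW = 0.5 · 90 = 45 L
Free water deficit = TBW · (Na/140 − 1)
= 45 · (163/140 − 1)
= 45 · 0.1643
= 7.39 L

7.4 L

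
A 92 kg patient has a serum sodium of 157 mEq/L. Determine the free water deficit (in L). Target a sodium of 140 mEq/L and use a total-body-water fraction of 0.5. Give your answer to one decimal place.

TBW = 0.5 · 92 = 46 L
Free water deficit = TBW · (Na/140 − 1)
= 46 · (157/140 − 1)
= 46 · 0.1214
= 5.58 L

5.6 L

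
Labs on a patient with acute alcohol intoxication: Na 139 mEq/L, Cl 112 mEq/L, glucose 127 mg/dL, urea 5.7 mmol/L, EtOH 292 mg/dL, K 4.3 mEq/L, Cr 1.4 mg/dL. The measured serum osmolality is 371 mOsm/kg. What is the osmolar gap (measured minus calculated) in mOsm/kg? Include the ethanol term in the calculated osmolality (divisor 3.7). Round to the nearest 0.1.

1.3 mOsm/kg

Calculated osmolality = 2·Na + glucose/18 + urea + ethanol/3.7
= 2·139 + 127/18 + 5.7 + 292/3.7
= 278 + 7.06 + 5.70 + 78.92
= 369.68 mOsm/kg ≈ 369.7 mOsm/kg
Osmolar gap = measured − calculated = 371 − 369.7 = 1.3 mOsm/kg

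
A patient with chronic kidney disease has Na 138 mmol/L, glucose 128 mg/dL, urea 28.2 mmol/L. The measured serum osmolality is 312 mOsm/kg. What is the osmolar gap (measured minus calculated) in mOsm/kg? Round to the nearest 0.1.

Calculated osmolality = 2·Na + glucose/18 + urea
= 2·138 + 128/18 + 28.2
= 276 + 7.11 + 28.20
= 311.31 mOsm/kg ≈ 311.3 mOsm/kg
Osmolar gap = measured − calculated = 312 − 311.3 = 0.7 mOsm/kg

0.7 mOsm/kg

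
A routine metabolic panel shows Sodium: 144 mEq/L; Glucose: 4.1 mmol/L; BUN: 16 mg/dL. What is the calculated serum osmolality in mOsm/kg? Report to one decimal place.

297.8 mOsm/kg

Calculated osmolality = 2·Na + glucose + BUN/2.8
= 2·144 + 4.1 + 16/2.8
= 288 + 4.10 + 5.71
= 297.81 mOsm/kg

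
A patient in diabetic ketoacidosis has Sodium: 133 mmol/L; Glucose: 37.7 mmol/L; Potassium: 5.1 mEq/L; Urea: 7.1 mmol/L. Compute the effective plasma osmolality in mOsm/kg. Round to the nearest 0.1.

Effective osmolality excludes urea (freely permeant across cell membranes):
2·Na + glucose
= 2·133 + 37.7
= 266 + 37.7
= 303.7 mOsm/kg

303.7 mOsm/kg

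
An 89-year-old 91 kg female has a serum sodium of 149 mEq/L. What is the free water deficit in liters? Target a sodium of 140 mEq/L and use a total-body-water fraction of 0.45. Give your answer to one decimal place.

2.6 L

TBW = 0.45 · 91 = 40.95 L
Free water deficit = TBW · (Na/140 − 1)
= 40.95 · (149/140 − 1)
= 40.95 · 0.0643
= 2.63 L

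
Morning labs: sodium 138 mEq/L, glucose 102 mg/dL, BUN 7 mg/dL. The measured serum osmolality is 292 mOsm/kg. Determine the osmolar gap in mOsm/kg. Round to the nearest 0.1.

Calculated osmolality = 2·Na + glucose/18 + BUN/2.8
= 2·138 + 102/18 + 7/2.8
= 276 + 5.67 + 2.50
= 284.17 mOsm/kg ≈ 284.2 mOsm/kg
Osmolar gap = measured − calculated = 292 − 284.2 = 7.8 mOsm/kg

7.8 mOsm/kg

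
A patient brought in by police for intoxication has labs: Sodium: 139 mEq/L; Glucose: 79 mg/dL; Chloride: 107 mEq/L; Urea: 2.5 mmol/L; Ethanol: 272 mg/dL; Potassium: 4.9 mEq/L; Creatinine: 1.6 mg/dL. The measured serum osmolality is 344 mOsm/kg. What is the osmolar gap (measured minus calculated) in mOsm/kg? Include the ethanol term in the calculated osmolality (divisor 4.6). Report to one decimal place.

Calculated osmolality = 2·Na + glucose/18 + urea + ethanol/4.6
= 2·139 + 79/18 + 2.5 + 272/4.6
= 278 + 4.39 + 2.50 + 59.13
= 344.02 mOsm/kg ≈ 344.0 mOsm/kg
Osmolar gap = measured − calculated = 344 − 344.0 = 0.0 mOsm/kg

0.0 mOsm/kg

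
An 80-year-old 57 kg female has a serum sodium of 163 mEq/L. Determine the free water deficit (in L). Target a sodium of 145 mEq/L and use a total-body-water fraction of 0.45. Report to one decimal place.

3.2 L

TBW = 0.45 · 57 = 25.65 L
Free water deficit = TBW · (Na/145 − 1)
= 25.65 · (163/145 − 1)
= 25.65 · 0.1241
= 3.18 L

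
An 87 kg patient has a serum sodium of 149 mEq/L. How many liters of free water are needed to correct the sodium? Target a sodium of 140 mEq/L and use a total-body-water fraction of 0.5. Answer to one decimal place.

TBW = 0.5 · 87 = 43.5 L
Free water deficit = TBW · (Na/140 − 1)
= 43.5 · (149/140 − 1)
= 43.5 · 0.0643
= 2.8 L

2.8 L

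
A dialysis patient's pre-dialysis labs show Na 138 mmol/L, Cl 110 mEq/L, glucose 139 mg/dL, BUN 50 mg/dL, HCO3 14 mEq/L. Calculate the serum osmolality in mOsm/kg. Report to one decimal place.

301.6 mOsm/kg

Calculated osmolality = 2·Na + glucose/18 + BUN/2.8
= 2·138 + 139/18 + 50/2.8
= 276 + 7.72 + 17.86
= 301.58 mOsm/kg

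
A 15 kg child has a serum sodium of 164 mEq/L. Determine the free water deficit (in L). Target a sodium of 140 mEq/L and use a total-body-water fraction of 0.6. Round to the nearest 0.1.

TBW = 0.6 · 15 = 9 L
Free water deficit = TBW · (Na/140 − 1)
= 9 · (164/140 − 1)
= 9 · 0.1714
= 1.54 L

1.5 L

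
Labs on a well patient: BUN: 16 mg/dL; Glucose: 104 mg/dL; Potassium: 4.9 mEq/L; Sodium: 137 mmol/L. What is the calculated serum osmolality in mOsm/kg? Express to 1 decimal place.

285.5 mOsm/kg

Calculated osmolality = 2·Na + glucose/18 + BUN/2.8
= 2·137 + 104/18 + 16/2.8
= 274 + 5.78 + 5.71
= 285.49 mOsm/kg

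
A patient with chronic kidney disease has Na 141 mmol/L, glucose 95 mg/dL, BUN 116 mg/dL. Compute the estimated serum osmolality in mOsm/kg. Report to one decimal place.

Calculated osmolality = 2·Na + glucose/18 + BUN/2.8
= 2·141 + 95/18 + 116/2.8
= 282 + 5.28 + 41.43
= 328.71 mOsm/kg

328.7 mOsm/kg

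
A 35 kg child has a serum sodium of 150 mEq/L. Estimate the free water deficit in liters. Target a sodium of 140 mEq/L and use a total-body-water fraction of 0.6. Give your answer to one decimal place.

TBW = 0.6 · 35 = 21 L
Free water deficit = TBW · (Na/140 − 1)
= 21 · (150/140 − 1)
= 21 · 0.0714
= 1.5 L

1.5 L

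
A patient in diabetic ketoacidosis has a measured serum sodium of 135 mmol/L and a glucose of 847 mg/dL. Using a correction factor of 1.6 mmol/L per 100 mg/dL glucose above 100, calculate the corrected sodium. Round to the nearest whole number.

147 mmol/L

Corrected Na = measured Na + 1.6 · (glucose − 100)/100
= 135 + 1.6 · (847 − 100)/100
= 135 + 12
= 147 mmol/L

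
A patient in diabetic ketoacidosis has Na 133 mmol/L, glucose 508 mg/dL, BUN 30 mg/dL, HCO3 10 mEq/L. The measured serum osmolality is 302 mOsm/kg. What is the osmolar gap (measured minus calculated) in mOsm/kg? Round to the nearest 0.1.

-2.9 mOsm/kg

Calculated osmolality = 2·Na + glucose/18 + BUN/2.8
= 2·133 + 508/18 + 30/2.8
= 266 + 28.22 + 10.71
= 304.93 mOsm/kg ≈ 304.9 mOsm/kg
Osmolar gap = measured − calculated = 302 − 304.9 = -2.9 mOsm/kg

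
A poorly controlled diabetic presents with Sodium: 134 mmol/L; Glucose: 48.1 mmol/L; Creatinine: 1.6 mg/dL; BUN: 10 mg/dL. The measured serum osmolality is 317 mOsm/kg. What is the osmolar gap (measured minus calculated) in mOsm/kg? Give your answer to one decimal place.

Calculated osmolality = 2·Na + glucose + BUN/2.8
= 2·134 + 48.1 + 10/2.8
= 268 + 48.10 + 3.57
= 319.67 mOsm/kg ≈ 319.7 mOsm/kg
Osmolar gap = measured − calculated = 317 − 319.7 = -2.7 mOsm/kg

-2.7 mOsm/kg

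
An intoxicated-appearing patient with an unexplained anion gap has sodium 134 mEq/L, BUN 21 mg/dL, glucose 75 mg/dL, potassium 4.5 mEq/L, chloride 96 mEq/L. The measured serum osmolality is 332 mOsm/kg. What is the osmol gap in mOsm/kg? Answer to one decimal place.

52.3 mOsm/kg

Calculated osmolality = 2·Na + glucose/18 + BUN/2.8
= 2·134 + 75/18 + 21/2.8
= 268 + 4.17 + 7.50
= 279.67 mOsm/kg ≈ 279.7 mOsm/kg
Osmolar gap = measured − calculated = 332 − 279.7 = 52.3 mOsm/kg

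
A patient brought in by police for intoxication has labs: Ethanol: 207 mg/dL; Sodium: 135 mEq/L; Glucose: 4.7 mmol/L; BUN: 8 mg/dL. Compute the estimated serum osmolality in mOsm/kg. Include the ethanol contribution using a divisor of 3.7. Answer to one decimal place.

Calculated osmolality = 2·Na + glucose + BUN/2.8 + ethanol/3.7
= 2·135 + 4.7 + 8/2.8 + 207/3.7
= 270 + 4.70 + 2.86 + 55.95
= 333.51 mOsm/kg

333.5 mOsm/kg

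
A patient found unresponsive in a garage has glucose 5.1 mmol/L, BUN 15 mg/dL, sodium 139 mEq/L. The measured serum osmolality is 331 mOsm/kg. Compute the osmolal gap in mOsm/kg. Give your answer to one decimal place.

Calculated osmolality = 2·Na + glucose + BUN/2.8
= 2·139 + 5.1 + 15/2.8
= 278 + 5.10 + 5.36
= 288.46 mOsm/kg ≈ 288.5 mOsm/kg
Osmolar gap = measured − calculated = 331 − 288.5 = 42.5 mOsm/kg

42.5 mOsm/kg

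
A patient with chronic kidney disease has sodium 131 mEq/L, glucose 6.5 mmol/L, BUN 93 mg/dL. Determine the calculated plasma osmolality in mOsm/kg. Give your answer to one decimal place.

301.7 mOsm/kg

Calculated osmolality = 2·Na + glucose + BUN/2.8
= 2·131 + 6.5 + 93/2.8
= 262 + 6.50 + 33.21
= 301.71 mOsm/kg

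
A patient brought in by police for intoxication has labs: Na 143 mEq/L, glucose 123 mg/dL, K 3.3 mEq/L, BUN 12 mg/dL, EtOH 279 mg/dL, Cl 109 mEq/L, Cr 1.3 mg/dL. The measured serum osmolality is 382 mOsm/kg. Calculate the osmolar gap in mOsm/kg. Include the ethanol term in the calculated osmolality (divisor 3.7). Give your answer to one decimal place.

9.5 mOsm/kg

Calculated osmolality = 2·Na + glucose/18 + BUN/2.8 + ethanol/3.7
= 2·143 + 123/18 + 12/2.8 + 279/3.7
= 286 + 6.83 + 4.29 + 75.41
= 372.53 mOsm/kg ≈ 372.5 mOsm/kg
Osmolar gap = measured − calculated = 382 − 372.5 = 9.5 mOsm/kg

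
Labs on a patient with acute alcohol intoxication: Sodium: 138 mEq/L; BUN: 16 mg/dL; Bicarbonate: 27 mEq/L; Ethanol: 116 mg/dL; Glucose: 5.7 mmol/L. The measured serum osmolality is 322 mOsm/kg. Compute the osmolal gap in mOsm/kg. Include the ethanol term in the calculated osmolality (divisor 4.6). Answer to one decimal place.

9.4 mOsm/kg

Calculated osmolality = 2·Na + glucose + BUN/2.8 + ethanol/4.6
= 2·138 + 5.7 + 16/2.8 + 116/4.6
= 276 + 5.70 + 5.71 + 25.22
= 312.63 mOsm/kg ≈ 312.6 mOsm/kg
Osmolar gap = measured − calculated = 322 − 312.6 = 9.4 mOsm/kg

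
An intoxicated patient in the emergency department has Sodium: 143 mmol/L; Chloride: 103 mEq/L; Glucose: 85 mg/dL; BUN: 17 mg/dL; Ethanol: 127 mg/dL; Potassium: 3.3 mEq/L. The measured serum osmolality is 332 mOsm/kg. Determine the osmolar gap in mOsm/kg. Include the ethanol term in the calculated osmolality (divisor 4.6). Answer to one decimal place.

Calculated osmolality = 2·Na + glucose/18 + BUN/2.8 + ethanol/4.6
= 2·143 + 85/18 + 17/2.8 + 127/4.6
= 286 + 4.72 + 6.07 + 27.61
= 324.4 mOsm/kg ≈ 324.4 mOsm/kg
Osmolar gap = measured − calculated = 332 − 324.4 = 7.6 mOsm/kg

7.6 mOsm/kg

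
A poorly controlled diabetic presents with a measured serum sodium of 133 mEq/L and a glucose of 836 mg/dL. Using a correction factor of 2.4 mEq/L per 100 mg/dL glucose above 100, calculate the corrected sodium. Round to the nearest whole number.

Corrected Na = measured Na + 2.4 · (glucose − 100)/100
= 133 + 2.4 · (836 − 100)/100
= 133 + 17.7
= 150.7 mEq/L

151 mEq/L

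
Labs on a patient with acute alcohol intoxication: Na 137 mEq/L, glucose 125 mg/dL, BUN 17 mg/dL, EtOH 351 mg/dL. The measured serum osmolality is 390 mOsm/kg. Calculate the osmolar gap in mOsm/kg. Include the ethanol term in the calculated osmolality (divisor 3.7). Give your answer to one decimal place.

8.1 mOsm/kg

Calculated osmolality = 2·Na + glucose/18 + BUN/2.8 + ethanol/3.7
= 2·137 + 125/18 + 17/2.8 + 351/3.7
= 274 + 6.94 + 6.07 + 94.86
= 381.87 mOsm/kg ≈ 381.9 mOsm/kg
Osmolar gap = measured − calculated = 390 − 381.9 = 8.1 mOsm/kg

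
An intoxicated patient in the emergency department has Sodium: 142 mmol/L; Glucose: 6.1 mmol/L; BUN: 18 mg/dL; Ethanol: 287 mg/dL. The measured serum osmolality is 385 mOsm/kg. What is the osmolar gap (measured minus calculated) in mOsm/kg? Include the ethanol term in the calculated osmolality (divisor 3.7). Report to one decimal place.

Calculated osmolality = 2·Na + glucose + BUN/2.8 + ethanol/3.7
= 2·142 + 6.1 + 18/2.8 + 287/3.7
= 284 + 6.10 + 6.43 + 77.57
= 374.1 mOsm/kg ≈ 374.1 mOsm/kg
Osmolar gap = measured − calculated = 385 − 374.1 = 10.9 mOsm/kg

10.9 mOsm/kg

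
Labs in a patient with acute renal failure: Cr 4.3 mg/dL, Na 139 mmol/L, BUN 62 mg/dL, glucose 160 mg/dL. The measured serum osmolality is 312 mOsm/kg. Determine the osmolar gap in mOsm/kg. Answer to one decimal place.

Calculated osmolality = 2·Na + glucose/18 + BUN/2.8
= 2·139 + 160/18 + 62/2.8
= 278 + 8.89 + 22.14
= 309.03 mOsm/kg ≈ 309.0 mOsm/kg
Osmolar gap = measured − calculated = 312 − 309.0 = 3.0 mOsm/kg

3.0 mOsm/kg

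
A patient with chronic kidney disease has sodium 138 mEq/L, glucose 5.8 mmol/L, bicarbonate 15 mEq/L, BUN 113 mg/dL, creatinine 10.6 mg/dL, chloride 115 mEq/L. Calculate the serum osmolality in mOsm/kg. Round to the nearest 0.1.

322.2 mOsm/kg

Calculated osmolality = 2·Na + glucose + BUN/2.8
= 2·138 + 5.8 + 113/2.8
= 276 + 5.80 + 40.36
= 322.16 mOsm/kg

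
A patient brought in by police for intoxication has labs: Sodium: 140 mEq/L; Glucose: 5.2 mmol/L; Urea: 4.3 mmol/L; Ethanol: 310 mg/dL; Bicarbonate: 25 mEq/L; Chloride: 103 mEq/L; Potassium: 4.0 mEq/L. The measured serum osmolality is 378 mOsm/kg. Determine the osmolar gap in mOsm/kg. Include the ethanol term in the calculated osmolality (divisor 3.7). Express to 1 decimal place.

Calculated osmolality = 2·Na + glucose + urea + ethanol/3.7
= 2·140 + 5.2 + 4.3 + 310/3.7
= 280 + 5.20 + 4.30 + 83.78
= 373.28 mOsm/kg ≈ 373.3 mOsm/kg
Osmolar gap = measured − calculated = 378 − 373.3 = 4.7 mOsm/kg

4.7 mOsm/kg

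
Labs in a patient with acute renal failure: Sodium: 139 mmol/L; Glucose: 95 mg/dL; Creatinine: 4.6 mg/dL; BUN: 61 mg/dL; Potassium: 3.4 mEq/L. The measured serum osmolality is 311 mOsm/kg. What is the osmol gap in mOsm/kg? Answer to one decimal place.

5.9 mOsm/kg

Calculated osmolality = 2·Na + glucose/18 + BUN/2.8
= 2·139 + 95/18 + 61/2.8
= 278 + 5.28 + 21.79
= 305.07 mOsm/kg ≈ 305.1 mOsm/kg
Osmolar gap = measured − calculated = 311 − 305.1 = 5.9 mOsm/kg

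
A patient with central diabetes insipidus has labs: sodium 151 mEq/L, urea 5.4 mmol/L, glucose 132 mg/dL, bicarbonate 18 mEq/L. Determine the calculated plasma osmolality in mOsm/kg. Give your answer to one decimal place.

Calculated osmolality = 2·Na + glucose/18 + urea
= 2·151 + 132/18 + 5.4
= 302 + 7.33 + 5.40
= 314.73 mOsm/kg

314.7 mOsm/kg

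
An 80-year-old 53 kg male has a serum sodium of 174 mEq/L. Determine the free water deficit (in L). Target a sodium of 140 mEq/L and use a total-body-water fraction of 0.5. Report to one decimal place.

6.4 L

TBW = 0.5 · 53 = 26.5 L
Free water deficit = TBW · (Na/140 − 1)
= 26.5 · (174/140 − 1)
= 26.5 · 0.2429
= 6.44 L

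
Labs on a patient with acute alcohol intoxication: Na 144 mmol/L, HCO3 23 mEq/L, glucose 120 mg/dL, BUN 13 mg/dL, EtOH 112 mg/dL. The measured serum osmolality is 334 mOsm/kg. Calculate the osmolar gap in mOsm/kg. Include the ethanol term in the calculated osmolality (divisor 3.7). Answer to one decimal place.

4.4 mOsm/kg

Calculated osmolality = 2·Na + glucose/18 + BUN/2.8 + ethanol/3.7
= 2·144 + 120/18 + 13/2.8 + 112/3.7
= 288 + 6.67 + 4.64 + 30.27
= 329.58 mOsm/kg ≈ 329.6 mOsm/kg
Osmolar gap = measured − calculated = 334 − 329.6 = 4.4 mOsm/kg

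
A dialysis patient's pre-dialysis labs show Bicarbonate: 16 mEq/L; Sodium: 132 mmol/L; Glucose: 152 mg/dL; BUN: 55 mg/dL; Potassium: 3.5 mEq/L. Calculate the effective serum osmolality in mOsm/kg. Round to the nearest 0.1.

Effective osmolality excludes urea (freely permeant across cell membranes):
2·Na + glucose/18
= 2·132 + 152/18
= 264 + 8.44
= 272.44 mOsm/kg

272.4 mOsm/kg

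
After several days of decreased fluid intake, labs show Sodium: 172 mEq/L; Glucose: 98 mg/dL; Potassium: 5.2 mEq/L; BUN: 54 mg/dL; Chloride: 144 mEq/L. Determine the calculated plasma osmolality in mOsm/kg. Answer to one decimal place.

368.7 mOsm/kg

Calculated osmolality = 2·Na + glucose/18 + BUN/2.8
= 2·172 + 98/18 + 54/2.8
= 344 + 5.44 + 19.29
= 368.73 mOsm/kg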